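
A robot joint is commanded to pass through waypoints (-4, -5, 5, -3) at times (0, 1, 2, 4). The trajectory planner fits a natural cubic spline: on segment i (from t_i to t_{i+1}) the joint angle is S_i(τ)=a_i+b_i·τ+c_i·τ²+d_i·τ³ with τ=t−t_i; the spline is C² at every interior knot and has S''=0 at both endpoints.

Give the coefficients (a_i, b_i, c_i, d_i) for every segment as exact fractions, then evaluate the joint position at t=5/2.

  seg 0: a=-4 b=-103/23 c=0 d=80/23
  seg 1: a=-5 b=137/23 c=240/23 d=-147/23
  seg 2: a=5 b=176/23 c=-201/23 d=67/46
S(5/2) = 2511/368

Δ: Δ0=-1, Δ1=10, Δ2=-4
row 1: diag=4, rhs=66; c'=1/4, d'=33/2
row 2: denom=6−1·1/4=23/4; d'=(-84−1·33/2)/(23/4)=-402/23
back: M2=-402/23
back: M1=33/2−1/4·-402/23=480/23
M: M0=0, M1=480/23, M2=-402/23, M3=0
seg 0: a=-4, c=M0/2=0, d=(M1−M0)/(6·1)=80/23, b=Δ0−h0·(2M0+M1)/6=-103/23
seg 1: a=-5, c=M1/2=240/23, d=(M2−M1)/(6·1)=-147/23, b=Δ1−h1·(2M1+M2)/6=137/23
seg 2: a=5, c=M2/2=-201/23, d=(M3−M2)/(6·2)=67/46, b=Δ2−h2·(2M2+M3)/6=176/23
t_q=5/2 → seg 2, τ=1/2; S=5+176/23·τ+-201/23·τ²+67/46·τ³=2511/368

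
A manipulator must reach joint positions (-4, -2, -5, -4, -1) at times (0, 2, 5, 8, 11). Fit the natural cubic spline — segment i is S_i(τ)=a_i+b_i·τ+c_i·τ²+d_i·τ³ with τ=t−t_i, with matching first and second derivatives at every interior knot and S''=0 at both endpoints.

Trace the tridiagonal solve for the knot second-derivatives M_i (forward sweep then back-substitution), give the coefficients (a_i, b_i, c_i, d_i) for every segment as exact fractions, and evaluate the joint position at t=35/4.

  seg 0: a=-4 b=311/207 c=0 d=-26/207
  seg 1: a=-2 b=-1/207 c=-52/69 d=262/1863
  seg 2: a=-5 b=-151/207 c=106/207 d=-98/1863
  seg 3: a=-4 b=191/207 c=8/207 d=-8/1863
S(35/4) = -605/184

Δ: Δ0=1, Δ1=-1, Δ2=1/3, Δ3=1
row 1: diag=10, rhs=-12; c'=3/10, d'=-6/5
row 2: denom=12−3·3/10=111/10; d'=(8−3·-6/5)/(111/10)=116/111
row 3: denom=12−3·10/37=414/37; d'=(4−3·116/111)/(414/37)=16/207
back: M3=16/207
back: M2=116/111−10/37·16/207=212/207
back: M1=-6/5−3/10·212/207=-104/69
M: M0=0, M1=-104/69, M2=212/207, M3=16/207, M4=0
seg 0: a=-4, c=M0/2=0, d=(M1−M0)/(6·2)=-26/207, b=Δ0−h0·(2M0+M1)/6=311/207
seg 1: a=-2, c=M1/2=-52/69, d=(M2−M1)/(6·3)=262/1863, b=Δ1−h1·(2M1+M2)/6=-1/207
seg 2: a=-5, c=M2/2=106/207, d=(M3−M2)/(6·3)=-98/1863, b=Δ2−h2·(2M2+M3)/6=-151/207
seg 3: a=-4, c=M3/2=8/207, d=(M4−M3)/(6·3)=-8/1863, b=Δ3−h3·(2M3+M4)/6=191/207
t_q=35/4 → seg 3, τ=3/4; S=-4+191/207·τ+8/207·τ²+-8/1863·τ³=-605/184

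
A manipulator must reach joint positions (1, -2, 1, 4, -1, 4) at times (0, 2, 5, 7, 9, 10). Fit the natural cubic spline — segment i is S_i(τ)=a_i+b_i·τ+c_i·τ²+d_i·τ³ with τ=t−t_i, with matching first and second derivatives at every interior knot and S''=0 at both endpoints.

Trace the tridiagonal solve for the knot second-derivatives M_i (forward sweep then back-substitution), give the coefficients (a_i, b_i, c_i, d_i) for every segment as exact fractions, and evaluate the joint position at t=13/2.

Δ: Δ0=-3/2, Δ1=1, Δ2=3/2, Δ3=-5/2, Δ4=5
row 1: diag=10, rhs=15; c'=3/10, d'=3/2
row 2: denom=10−3·3/10=91/10; d'=(3−3·3/2)/(91/10)=-15/91
row 3: denom=8−2·20/91=688/91; d'=(-24−2·-15/91)/(688/91)=-1077/344
row 4: denom=6−2·91/344=941/172; d'=(45−2·-1077/344)/(941/172)=8817/941
back: M4=8817/941
back: M3=-1077/344−91/344·8817/941=-10557/1882
back: M2=-15/91−20/91·-10557/1882=1005/941
back: M1=3/2−3/10·1005/941=1110/941
M: M0=0, M1=1110/941, M2=1005/941, M3=-10557/1882, M4=8817/941, M5=0
seg 0: a=1, c=M0/2=0, d=(M1−M0)/(6·2)=185/1882, b=Δ0−h0·(2M0+M1)/6=-3563/1882
seg 1: a=-2, c=M1/2=555/941, d=(M2−M1)/(6·3)=-35/5646, b=Δ1−h1·(2M1+M2)/6=-1343/1882
seg 2: a=1, c=M2/2=1005/1882, d=(M3−M2)/(6·2)=-4189/7528, b=Δ2−h2·(2M2+M3)/6=2501/941
seg 3: a=4, c=M3/2=-10557/3764, d=(M4−M3)/(6·2)=9397/7528, b=Δ3−h3·(2M3+M4)/6=-3545/1882
seg 4: a=-1, c=M4/2=8817/1882, d=(M5−M4)/(6·1)=-2939/1882, b=Δ4−h4·(2M4+M5)/6=1766/941
t_q=13/2 → seg 2, τ=3/2; S=1+2501/941·τ+1005/1882·τ²+-4189/7528·τ³=259577/60224

  seg 0: a=1 b=-3563/1882 c=0 d=185/1882
  seg 1: a=-2 b=-1343/1882 c=555/941 d=-35/5646
  seg 2: a=1 b=2501/941 c=1005/1882 d=-4189/7528
  seg 3: a=4 b=-3545/1882 c=-10557/3764 d=9397/7528
  seg 4: a=-1 b=1766/941 c=8817/1882 d=-2939/1882
S(13/2) = 259577/60224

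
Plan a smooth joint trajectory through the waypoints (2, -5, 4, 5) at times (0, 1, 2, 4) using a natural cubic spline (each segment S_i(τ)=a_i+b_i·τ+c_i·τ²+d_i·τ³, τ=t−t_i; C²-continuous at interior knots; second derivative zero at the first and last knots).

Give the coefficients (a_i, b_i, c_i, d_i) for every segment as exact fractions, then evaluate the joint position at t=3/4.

Δ: Δ0=-7, Δ1=9, Δ2=1/2
row 1: diag=4, rhs=96; c'=1/4, d'=24
row 2: denom=6−1·1/4=23/4; d'=(-51−1·24)/(23/4)=-300/23
back: M2=-300/23
back: M1=24−1/4·-300/23=627/23
M: M0=0, M1=627/23, M2=-300/23, M3=0
seg 0: a=2, c=M0/2=0, d=(M1−M0)/(6·1)=209/46, b=Δ0−h0·(2M0+M1)/6=-531/46
seg 1: a=-5, c=M1/2=627/46, d=(M2−M1)/(6·1)=-309/46, b=Δ1−h1·(2M1+M2)/6=48/23
seg 2: a=4, c=M2/2=-150/23, d=(M3−M2)/(6·2)=25/23, b=Δ2−h2·(2M2+M3)/6=423/46
t_q=3/4 → seg 0, τ=3/4; S=2+-531/46·τ+0·τ²+209/46·τ³=-13957/2944

  seg 0: a=2 b=-531/46 c=0 d=209/46
  seg 1: a=-5 b=48/23 c=627/46 d=-309/46
  seg 2: a=4 b=423/46 c=-150/23 d=25/23
S(3/4) = -13957/2944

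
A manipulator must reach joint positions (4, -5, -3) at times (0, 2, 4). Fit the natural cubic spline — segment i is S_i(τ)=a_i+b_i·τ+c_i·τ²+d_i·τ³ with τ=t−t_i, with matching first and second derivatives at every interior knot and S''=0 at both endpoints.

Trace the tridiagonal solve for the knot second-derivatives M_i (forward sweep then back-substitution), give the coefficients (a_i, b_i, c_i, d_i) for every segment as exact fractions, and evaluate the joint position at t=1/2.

Δ: Δ0=-9/2, Δ1=1
row 1: diag=8, rhs=33; c'=1/4, d'=33/8
back: M1=33/8
M: M0=0, M1=33/8, M2=0
seg 0: a=4, c=M0/2=0, d=(M1−M0)/(6·2)=11/32, b=Δ0−h0·(2M0+M1)/6=-47/8
seg 1: a=-5, c=M1/2=33/16, d=(M2−M1)/(6·2)=-11/32, b=Δ1−h1·(2M1+M2)/6=-7/4
t_q=1/2 → seg 0, τ=1/2; S=4+-47/8·τ+0·τ²+11/32·τ³=283/256

  seg 0: a=4 b=-47/8 c=0 d=11/32
  seg 1: a=-5 b=-7/4 c=33/16 d=-11/32
S(1/2) = 283/256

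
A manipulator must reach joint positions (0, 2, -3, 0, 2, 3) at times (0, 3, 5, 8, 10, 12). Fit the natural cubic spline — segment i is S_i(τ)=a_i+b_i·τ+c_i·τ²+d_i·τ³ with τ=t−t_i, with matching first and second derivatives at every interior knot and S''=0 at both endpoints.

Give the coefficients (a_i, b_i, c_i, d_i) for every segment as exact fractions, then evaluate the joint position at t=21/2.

Δ: Δ0=2/3, Δ1=-5/2, Δ2=1, Δ3=1, Δ4=1/2
row 1: diag=10, rhs=-19; c'=1/5, d'=-19/10
row 2: denom=10−2·1/5=48/5; d'=(21−2·-19/10)/(48/5)=31/12
row 3: denom=10−3·5/16=145/16; d'=(0−3·31/12)/(145/16)=-124/145
row 4: denom=8−2·32/145=1096/145; d'=(-3−2·-124/145)/(1096/145)=-187/1096
back: M4=-187/1096
back: M3=-124/145−32/145·-187/1096=-112/137
back: M2=31/12−5/16·-112/137=4667/1644
back: M1=-19/10−1/5·4667/1644=-4057/1644
M: M0=0, M1=-4057/1644, M2=4667/1644, M3=-112/137, M4=-187/1096, M5=0
seg 0: a=0, c=M0/2=0, d=(M1−M0)/(6·3)=-4057/29592, b=Δ0−h0·(2M0+M1)/6=2083/1096
seg 1: a=2, c=M1/2=-4057/3288, d=(M2−M1)/(6·2)=727/1644, b=Δ1−h1·(2M1+M2)/6=-987/548
seg 2: a=-3, c=M2/2=4667/3288, d=(M3−M2)/(6·3)=-6011/29592, b=Δ2−h2·(2M2+M3)/6=-2351/1644
seg 3: a=0, c=M3/2=-56/137, d=(M4−M3)/(6·2)=709/13152, b=Δ3−h3·(2M3+M4)/6=5267/3288
seg 4: a=2, c=M4/2=-187/2192, d=(M5−M4)/(6·2)=187/13152, b=Δ4−h4·(2M4+M5)/6=1009/1644
t_q=21/2 → seg 4, τ=1/2; S=2+1009/1644·τ+-187/2192·τ²+187/13152·τ³=80221/35072

  seg 0: a=0 b=2083/1096 c=0 d=-4057/29592
  seg 1: a=2 b=-987/548 c=-4057/3288 d=727/1644
  seg 2: a=-3 b=-2351/1644 c=4667/3288 d=-6011/29592
  seg 3: a=0 b=5267/3288 c=-56/137 d=709/13152
  seg 4: a=2 b=1009/1644 c=-187/2192 d=187/13152
S(21/2) = 80221/35072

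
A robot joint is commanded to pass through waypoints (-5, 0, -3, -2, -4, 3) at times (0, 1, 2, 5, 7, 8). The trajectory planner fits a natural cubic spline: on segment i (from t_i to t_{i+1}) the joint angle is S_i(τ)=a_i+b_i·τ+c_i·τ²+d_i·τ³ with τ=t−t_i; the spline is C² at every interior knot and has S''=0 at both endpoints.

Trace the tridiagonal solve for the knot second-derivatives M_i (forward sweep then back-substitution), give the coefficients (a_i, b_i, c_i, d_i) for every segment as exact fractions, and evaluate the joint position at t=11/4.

  seg 0: a=-5 b=4129/570 c=0 d=-1279/570
  seg 1: a=0 b=146/285 c=-1279/190 d=367/114
  seg 2: a=-3 b=-1877/570 c=278/95 d=-979/1710
  seg 3: a=-2 b=-68/57 c=-423/190 d=331/285
  seg 4: a=-4 b=1094/285 c=901/190 d=-901/570
S(11/4) = -49433/12160

Δ: Δ0=5, Δ1=-3, Δ2=1/3, Δ3=-1, Δ4=7
row 1: diag=4, rhs=-48; c'=1/4, d'=-12
row 2: denom=8−1·1/4=31/4; d'=(20−1·-12)/(31/4)=128/31
row 3: denom=10−3·12/31=274/31; d'=(-8−3·128/31)/(274/31)=-316/137
row 4: denom=6−2·31/137=760/137; d'=(48−2·-316/137)/(760/137)=901/95
back: M4=901/95
back: M3=-316/137−31/137·901/95=-423/95
back: M2=128/31−12/31·-423/95=556/95
back: M1=-12−1/4·556/95=-1279/95
M: M0=0, M1=-1279/95, M2=556/95, M3=-423/95, M4=901/95, M5=0
seg 0: a=-5, c=M0/2=0, d=(M1−M0)/(6·1)=-1279/570, b=Δ0−h0·(2M0+M1)/6=4129/570
seg 1: a=0, c=M1/2=-1279/190, d=(M2−M1)/(6·1)=367/114, b=Δ1−h1·(2M1+M2)/6=146/285
seg 2: a=-3, c=M2/2=278/95, d=(M3−M2)/(6·3)=-979/1710, b=Δ2−h2·(2M2+M3)/6=-1877/570
seg 3: a=-2, c=M3/2=-423/190, d=(M4−M3)/(6·2)=331/285, b=Δ3−h3·(2M3+M4)/6=-68/57
seg 4: a=-4, c=M4/2=901/190, d=(M5−M4)/(6·1)=-901/570, b=Δ4−h4·(2M4+M5)/6=1094/285
t_q=11/4 → seg 2, τ=3/4; S=-3+-1877/570·τ+278/95·τ²+-979/1710·τ³=-49433/12160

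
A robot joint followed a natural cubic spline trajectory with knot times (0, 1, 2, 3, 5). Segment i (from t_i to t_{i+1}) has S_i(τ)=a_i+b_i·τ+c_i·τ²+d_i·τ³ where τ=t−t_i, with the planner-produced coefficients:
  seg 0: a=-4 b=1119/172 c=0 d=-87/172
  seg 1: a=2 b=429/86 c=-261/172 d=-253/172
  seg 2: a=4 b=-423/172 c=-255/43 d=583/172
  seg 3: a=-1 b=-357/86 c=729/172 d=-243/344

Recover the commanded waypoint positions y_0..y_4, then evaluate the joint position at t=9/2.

y_0=-4 y_1=2 y_2=4 y_3=-1 y_4=2
S(9/2) = -205/2752

y_0 = S_0(0) = a_0 = -4
y_1 = S_1(0) = a_1 = 2
y_2 = S_2(0) = a_2 = 4
y_3 = S_3(0) = a_3 = -1
y_4 = S_3(2) = 2
t_q=9/2 is in segment 3 (τ=3/2); S_3(τ)=-205/2752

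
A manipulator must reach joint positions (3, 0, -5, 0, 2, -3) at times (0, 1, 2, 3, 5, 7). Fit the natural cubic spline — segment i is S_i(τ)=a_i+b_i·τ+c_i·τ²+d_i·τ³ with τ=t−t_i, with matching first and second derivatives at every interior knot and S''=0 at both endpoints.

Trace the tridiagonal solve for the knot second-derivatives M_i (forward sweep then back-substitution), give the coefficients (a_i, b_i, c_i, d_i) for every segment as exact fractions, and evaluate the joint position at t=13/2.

Δ: Δ0=-3, Δ1=-5, Δ2=5, Δ3=1, Δ4=-5/2
row 1: diag=4, rhs=-12; c'=1/4, d'=-3
row 2: denom=4−1·1/4=15/4; d'=(60−1·-3)/(15/4)=84/5
row 3: denom=6−1·4/15=86/15; d'=(-24−1·84/5)/(86/15)=-306/43
row 4: denom=8−2·15/43=314/43; d'=(-21−2·-306/43)/(314/43)=-291/314
back: M4=-291/314
back: M3=-306/43−15/43·-291/314=-2133/314
back: M2=84/5−4/15·-2133/314=2922/157
back: M1=-3−1/4·2922/157=-2403/314
M: M0=0, M1=-2403/314, M2=2922/157, M3=-2133/314, M4=-291/314, M5=0
seg 0: a=3, c=M0/2=0, d=(M1−M0)/(6·1)=-801/628, b=Δ0−h0·(2M0+M1)/6=-1083/628
seg 1: a=0, c=M1/2=-2403/628, d=(M2−M1)/(6·1)=2749/628, b=Δ1−h1·(2M1+M2)/6=-1743/314
seg 2: a=-5, c=M2/2=1461/157, d=(M3−M2)/(6·1)=-2659/628, b=Δ2−h2·(2M2+M3)/6=-45/628
seg 3: a=0, c=M3/2=-2133/628, d=(M4−M3)/(6·2)=307/628, b=Δ3−h3·(2M3+M4)/6=1833/314
seg 4: a=2, c=M4/2=-291/628, d=(M5−M4)/(6·2)=97/1256, b=Δ4−h4·(2M4+M5)/6=-591/314
t_q=13/2 → seg 4, τ=3/2; S=2+-591/314·τ+-291/628·τ²+97/1256·τ³=-16129/10048

  seg 0: a=3 b=-1083/628 c=0 d=-801/628
  seg 1: a=0 b=-1743/314 c=-2403/628 d=2749/628
  seg 2: a=-5 b=-45/628 c=1461/157 d=-2659/628
  seg 3: a=0 b=1833/314 c=-2133/628 d=307/628
  seg 4: a=2 b=-591/314 c=-291/628 d=97/1256
S(13/2) = -16129/10048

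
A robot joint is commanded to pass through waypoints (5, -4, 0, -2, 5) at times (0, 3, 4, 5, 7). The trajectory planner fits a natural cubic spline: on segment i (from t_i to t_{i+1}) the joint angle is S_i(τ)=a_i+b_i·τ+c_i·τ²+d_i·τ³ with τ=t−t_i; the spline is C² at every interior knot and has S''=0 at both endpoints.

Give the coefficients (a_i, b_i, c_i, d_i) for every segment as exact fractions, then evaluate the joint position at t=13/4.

  seg 0: a=5 b=-2283/356 c=0 d=135/356
  seg 1: a=-4 b=681/178 c=1215/356 d=-1153/356
  seg 2: a=0 b=333/356 c=-561/89 d=1199/356
  seg 3: a=-2 b=-279/178 c=1353/356 d=-451/712
S(13/4) = -65637/22784

Δ: Δ0=-3, Δ1=4, Δ2=-2, Δ3=7/2
row 1: diag=8, rhs=42; c'=1/8, d'=21/4
row 2: denom=4−1·1/8=31/8; d'=(-36−1·21/4)/(31/8)=-330/31
row 3: denom=6−1·8/31=178/31; d'=(33−1·-330/31)/(178/31)=1353/178
back: M3=1353/178
back: M2=-330/31−8/31·1353/178=-1122/89
back: M1=21/4−1/8·-1122/89=1215/178
M: M0=0, M1=1215/178, M2=-1122/89, M3=1353/178, M4=0
seg 0: a=5, c=M0/2=0, d=(M1−M0)/(6·3)=135/356, b=Δ0−h0·(2M0+M1)/6=-2283/356
seg 1: a=-4, c=M1/2=1215/356, d=(M2−M1)/(6·1)=-1153/356, b=Δ1−h1·(2M1+M2)/6=681/178
seg 2: a=0, c=M2/2=-561/89, d=(M3−M2)/(6·1)=1199/356, b=Δ2−h2·(2M2+M3)/6=333/356
seg 3: a=-2, c=M3/2=1353/356, d=(M4−M3)/(6·2)=-451/712, b=Δ3−h3·(2M3+M4)/6=-279/178
t_q=13/4 → seg 1, τ=1/4; S=-4+681/178·τ+1215/356·τ²+-1153/356·τ³=-65637/22784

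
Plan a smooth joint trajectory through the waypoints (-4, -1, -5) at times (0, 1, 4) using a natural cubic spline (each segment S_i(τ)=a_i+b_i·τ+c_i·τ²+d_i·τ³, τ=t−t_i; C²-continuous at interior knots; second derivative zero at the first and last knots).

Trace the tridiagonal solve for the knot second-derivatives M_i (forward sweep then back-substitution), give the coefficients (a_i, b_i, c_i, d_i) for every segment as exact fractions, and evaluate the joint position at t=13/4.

Δ: Δ0=3, Δ1=-4/3
row 1: diag=8, rhs=-26; c'=3/8, d'=-13/4
back: M1=-13/4
M: M0=0, M1=-13/4, M2=0
seg 0: a=-4, c=M0/2=0, d=(M1−M0)/(6·1)=-13/24, b=Δ0−h0·(2M0+M1)/6=85/24
seg 1: a=-1, c=M1/2=-13/8, d=(M2−M1)/(6·3)=13/72, b=Δ1−h1·(2M1+M2)/6=23/12
t_q=13/4 → seg 1, τ=9/4; S=-1+23/12·τ+-13/8·τ²+13/72·τ³=-1463/512

  seg 0: a=-4 b=85/24 c=0 d=-13/24
  seg 1: a=-1 b=23/12 c=-13/8 d=13/72
S(13/4) = -1463/512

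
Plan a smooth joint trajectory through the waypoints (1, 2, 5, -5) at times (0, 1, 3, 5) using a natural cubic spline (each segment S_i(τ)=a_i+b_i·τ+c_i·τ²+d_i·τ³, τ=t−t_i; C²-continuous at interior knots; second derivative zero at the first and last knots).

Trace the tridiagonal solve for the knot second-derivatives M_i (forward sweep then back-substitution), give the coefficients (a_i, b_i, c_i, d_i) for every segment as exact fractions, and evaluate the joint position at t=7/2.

  seg 0: a=1 b=27/44 c=0 d=17/44
  seg 1: a=2 b=39/22 c=51/44 d=-57/88
  seg 2: a=5 b=-15/11 c=-30/11 d=5/11
S(7/2) = 325/88

Δ: Δ0=1, Δ1=3/2, Δ2=-5
row 1: diag=6, rhs=3; c'=1/3, d'=1/2
row 2: denom=8−2·1/3=22/3; d'=(-39−2·1/2)/(22/3)=-60/11
back: M2=-60/11
back: M1=1/2−1/3·-60/11=51/22
M: M0=0, M1=51/22, M2=-60/11, M3=0
seg 0: a=1, c=M0/2=0, d=(M1−M0)/(6·1)=17/44, b=Δ0−h0·(2M0+M1)/6=27/44
seg 1: a=2, c=M1/2=51/44, d=(M2−M1)/(6·2)=-57/88, b=Δ1−h1·(2M1+M2)/6=39/22
seg 2: a=5, c=M2/2=-30/11, d=(M3−M2)/(6·2)=5/11, b=Δ2−h2·(2M2+M3)/6=-15/11
t_q=7/2 → seg 2, τ=1/2; S=5+-15/11·τ+-30/11·τ²+5/11·τ³=325/88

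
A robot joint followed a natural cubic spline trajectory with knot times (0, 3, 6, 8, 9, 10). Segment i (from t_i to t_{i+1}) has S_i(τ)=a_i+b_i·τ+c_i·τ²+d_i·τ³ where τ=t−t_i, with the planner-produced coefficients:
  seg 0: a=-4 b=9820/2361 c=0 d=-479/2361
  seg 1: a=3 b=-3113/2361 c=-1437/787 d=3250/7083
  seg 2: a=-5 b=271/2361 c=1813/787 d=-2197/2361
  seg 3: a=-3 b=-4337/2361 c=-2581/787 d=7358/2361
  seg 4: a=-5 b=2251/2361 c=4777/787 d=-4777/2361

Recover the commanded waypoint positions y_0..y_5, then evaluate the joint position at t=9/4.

y_0 = S_0(0) = a_0 = -4
y_1 = S_1(0) = a_1 = 3
y_2 = S_2(0) = a_2 = -5
y_3 = S_3(0) = a_3 = -3
y_4 = S_4(0) = a_4 = -5
y_5 = S_4(1) = 0
t_q=9/4 is in segment 0 (τ=9/4); S_0(τ)=153491/50368

y_0=-4 y_1=3 y_2=-5 y_3=-3 y_4=-5 y_5=0
S(9/4) = 153491/50368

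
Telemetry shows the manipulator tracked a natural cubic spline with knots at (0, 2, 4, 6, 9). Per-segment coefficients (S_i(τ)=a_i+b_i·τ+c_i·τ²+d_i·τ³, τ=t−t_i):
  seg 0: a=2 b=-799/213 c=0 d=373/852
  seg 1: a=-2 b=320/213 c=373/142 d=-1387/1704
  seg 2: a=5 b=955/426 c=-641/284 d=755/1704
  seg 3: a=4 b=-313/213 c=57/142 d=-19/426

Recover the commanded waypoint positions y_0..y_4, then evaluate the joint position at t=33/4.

y_0 = S_0(0) = a_0 = 2
y_1 = S_1(0) = a_1 = -2
y_2 = S_2(0) = a_2 = 5
y_3 = S_3(0) = a_3 = 4
y_4 = S_3(3) = 2
t_q=33/4 is in segment 3 (τ=9/4); S_3(τ)=20155/9088

y_0=2 y_1=-2 y_2=5 y_3=4 y_4=2
S(33/4) = 20155/9088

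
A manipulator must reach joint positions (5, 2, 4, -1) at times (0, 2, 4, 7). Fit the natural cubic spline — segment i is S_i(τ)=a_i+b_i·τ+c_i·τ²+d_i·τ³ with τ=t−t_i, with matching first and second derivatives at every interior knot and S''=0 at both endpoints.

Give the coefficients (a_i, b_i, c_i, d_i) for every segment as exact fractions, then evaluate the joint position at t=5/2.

  seg 0: a=5 b=-131/57 c=0 d=91/456
  seg 1: a=2 b=11/114 c=91/76 d=-85/228
  seg 2: a=4 b=47/114 c=-79/76 d=79/684
S(5/2) = 1399/608

Δ: Δ0=-3/2, Δ1=1, Δ2=-5/3
row 1: diag=8, rhs=15; c'=1/4, d'=15/8
row 2: denom=10−2·1/4=19/2; d'=(-16−2·15/8)/(19/2)=-79/38
back: M2=-79/38
back: M1=15/8−1/4·-79/38=91/38
M: M0=0, M1=91/38, M2=-79/38, M3=0
seg 0: a=5, c=M0/2=0, d=(M1−M0)/(6·2)=91/456, b=Δ0−h0·(2M0+M1)/6=-131/57
seg 1: a=2, c=M1/2=91/76, d=(M2−M1)/(6·2)=-85/228, b=Δ1−h1·(2M1+M2)/6=11/114
seg 2: a=4, c=M2/2=-79/76, d=(M3−M2)/(6·3)=79/684, b=Δ2−h2·(2M2+M3)/6=47/114
t_q=5/2 → seg 1, τ=1/2; S=2+11/114·τ+91/76·τ²+-85/228·τ³=1399/608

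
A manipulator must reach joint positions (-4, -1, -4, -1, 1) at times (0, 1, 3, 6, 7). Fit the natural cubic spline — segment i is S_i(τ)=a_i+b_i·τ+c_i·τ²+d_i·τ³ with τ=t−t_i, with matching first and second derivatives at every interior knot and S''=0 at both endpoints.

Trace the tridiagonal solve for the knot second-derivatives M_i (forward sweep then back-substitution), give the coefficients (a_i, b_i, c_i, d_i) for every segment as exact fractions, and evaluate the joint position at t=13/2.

Δ: Δ0=3, Δ1=-3/2, Δ2=1, Δ3=2
row 1: diag=6, rhs=-27; c'=1/3, d'=-9/2
row 2: denom=10−2·1/3=28/3; d'=(15−2·-9/2)/(28/3)=18/7
row 3: denom=8−3·9/28=197/28; d'=(6−3·18/7)/(197/28)=-48/197
back: M3=-48/197
back: M2=18/7−9/28·-48/197=522/197
back: M1=-9/2−1/3·522/197=-2121/394
M: M0=0, M1=-2121/394, M2=522/197, M3=-48/197, M4=0
seg 0: a=-4, c=M0/2=0, d=(M1−M0)/(6·1)=-707/788, b=Δ0−h0·(2M0+M1)/6=3071/788
seg 1: a=-1, c=M1/2=-2121/788, d=(M2−M1)/(6·2)=1055/1576, b=Δ1−h1·(2M1+M2)/6=475/394
seg 2: a=-4, c=M2/2=261/197, d=(M3−M2)/(6·3)=-95/591, b=Δ2−h2·(2M2+M3)/6=-301/197
seg 3: a=-1, c=M3/2=-24/197, d=(M4−M3)/(6·1)=8/197, b=Δ3−h3·(2M3+M4)/6=410/197
t_q=13/2 → seg 3, τ=1/2; S=-1+410/197·τ+-24/197·τ²+8/197·τ³=3/197

  seg 0: a=-4 b=3071/788 c=0 d=-707/788
  seg 1: a=-1 b=475/394 c=-2121/788 d=1055/1576
  seg 2: a=-4 b=-301/197 c=261/197 d=-95/591
  seg 3: a=-1 b=410/197 c=-24/197 d=8/197
S(13/2) = 3/197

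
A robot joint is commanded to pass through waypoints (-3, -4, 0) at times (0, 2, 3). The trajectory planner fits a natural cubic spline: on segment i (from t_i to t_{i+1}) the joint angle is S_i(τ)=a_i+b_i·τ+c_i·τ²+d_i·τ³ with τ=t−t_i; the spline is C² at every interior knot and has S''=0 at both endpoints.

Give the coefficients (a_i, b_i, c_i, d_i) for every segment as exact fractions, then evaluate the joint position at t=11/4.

  seg 0: a=-3 b=-2 c=0 d=3/8
  seg 1: a=-4 b=5/2 c=9/4 d=-3/4
S(11/4) = -301/256

Δ: Δ0=-1/2, Δ1=4
row 1: diag=6, rhs=27; c'=1/6, d'=9/2
back: M1=9/2
M: M0=0, M1=9/2, M2=0
seg 0: a=-3, c=M0/2=0, d=(M1−M0)/(6·2)=3/8, b=Δ0−h0·(2M0+M1)/6=-2
seg 1: a=-4, c=M1/2=9/4, d=(M2−M1)/(6·1)=-3/4, b=Δ1−h1·(2M1+M2)/6=5/2
t_q=11/4 → seg 1, τ=3/4; S=-4+5/2·τ+9/4·τ²+-3/4·τ³=-301/256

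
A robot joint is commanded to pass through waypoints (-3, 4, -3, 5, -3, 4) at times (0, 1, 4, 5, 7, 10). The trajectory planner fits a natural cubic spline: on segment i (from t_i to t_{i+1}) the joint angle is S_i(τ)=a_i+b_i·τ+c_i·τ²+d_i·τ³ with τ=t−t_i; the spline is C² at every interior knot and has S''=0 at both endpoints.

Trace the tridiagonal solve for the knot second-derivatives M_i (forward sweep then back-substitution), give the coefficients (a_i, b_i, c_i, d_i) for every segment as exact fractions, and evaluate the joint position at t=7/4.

  seg 0: a=-3 b=4537/500 c=0 d=-1037/500
  seg 1: a=4 b=713/250 c=-3111/500 d=20221/13500
  seg 2: a=-3 b=2981/500 c=2722/375 d=-7831/1500
  seg 3: a=5 b=3613/750 c=-2521/300 d=749/375
  seg 4: a=-3 b=-1207/250 c=5371/1500 d=-5371/13500
S(7/4) = 104673/32000

Δ: Δ0=7, Δ1=-7/3, Δ2=8, Δ3=-4, Δ4=7/3
row 1: diag=8, rhs=-56; c'=3/8, d'=-7
row 2: denom=8−3·3/8=55/8; d'=(62−3·-7)/(55/8)=664/55
row 3: denom=6−1·8/55=322/55; d'=(-72−1·664/55)/(322/55)=-2312/161
row 4: denom=10−2·55/161=1500/161; d'=(38−2·-2312/161)/(1500/161)=5371/750
back: M4=5371/750
back: M3=-2312/161−55/161·5371/750=-2521/150
back: M2=664/55−8/55·-2521/150=5444/375
back: M1=-7−3/8·5444/375=-3111/250
M: M0=0, M1=-3111/250, M2=5444/375, M3=-2521/150, M4=5371/750, M5=0
seg 0: a=-3, c=M0/2=0, d=(M1−M0)/(6·1)=-1037/500, b=Δ0−h0·(2M0+M1)/6=4537/500
seg 1: a=4, c=M1/2=-3111/500, d=(M2−M1)/(6·3)=20221/13500, b=Δ1−h1·(2M1+M2)/6=713/250
seg 2: a=-3, c=M2/2=2722/375, d=(M3−M2)/(6·1)=-7831/1500, b=Δ2−h2·(2M2+M3)/6=2981/500
seg 3: a=5, c=M3/2=-2521/300, d=(M4−M3)/(6·2)=749/375, b=Δ3−h3·(2M3+M4)/6=3613/750
seg 4: a=-3, c=M4/2=5371/1500, d=(M5−M4)/(6·3)=-5371/13500, b=Δ4−h4·(2M4+M5)/6=-1207/250
t_q=7/4 → seg 1, τ=3/4; S=4+713/250·τ+-3111/500·τ²+20221/13500·τ³=104673/32000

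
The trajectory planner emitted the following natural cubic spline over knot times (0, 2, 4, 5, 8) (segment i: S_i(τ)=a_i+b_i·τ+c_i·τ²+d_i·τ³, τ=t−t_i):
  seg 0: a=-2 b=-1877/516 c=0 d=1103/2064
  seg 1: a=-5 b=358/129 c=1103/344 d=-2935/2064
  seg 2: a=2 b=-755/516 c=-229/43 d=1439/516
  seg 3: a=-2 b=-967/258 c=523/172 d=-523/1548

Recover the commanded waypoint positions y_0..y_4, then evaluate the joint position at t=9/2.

y_0=-2 y_1=-5 y_2=2 y_3=-2 y_4=5
S(9/2) = 393/1376

y_0 = S_0(0) = a_0 = -2
y_1 = S_1(0) = a_1 = -5
y_2 = S_2(0) = a_2 = 2
y_3 = S_3(0) = a_3 = -2
y_4 = S_3(3) = 5
t_q=9/2 is in segment 2 (τ=1/2); S_2(τ)=393/1376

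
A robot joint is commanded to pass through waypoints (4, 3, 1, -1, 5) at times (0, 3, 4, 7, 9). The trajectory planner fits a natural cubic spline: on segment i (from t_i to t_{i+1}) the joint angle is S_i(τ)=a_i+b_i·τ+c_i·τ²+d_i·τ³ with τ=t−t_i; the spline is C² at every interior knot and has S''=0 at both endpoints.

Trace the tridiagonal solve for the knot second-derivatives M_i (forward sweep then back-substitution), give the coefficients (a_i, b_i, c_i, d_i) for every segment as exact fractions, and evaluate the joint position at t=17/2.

Δ: Δ0=-1/3, Δ1=-2, Δ2=-2/3, Δ3=3
row 1: diag=8, rhs=-10; c'=1/8, d'=-5/4
row 2: denom=8−1·1/8=63/8; d'=(8−1·-5/4)/(63/8)=74/63
row 3: denom=10−3·8/21=62/7; d'=(22−3·74/63)/(62/7)=194/93
back: M3=194/93
back: M2=74/63−8/21·194/93=106/279
back: M1=-5/4−1/8·106/279=-362/279
M: M0=0, M1=-362/279, M2=106/279, M3=194/93, M4=0
seg 0: a=4, c=M0/2=0, d=(M1−M0)/(6·3)=-181/2511, b=Δ0−h0·(2M0+M1)/6=88/279
seg 1: a=3, c=M1/2=-181/279, d=(M2−M1)/(6·1)=26/93, b=Δ1−h1·(2M1+M2)/6=-455/279
seg 2: a=1, c=M2/2=53/279, d=(M3−M2)/(6·3)=238/2511, b=Δ2−h2·(2M2+M3)/6=-583/279
seg 3: a=-1, c=M3/2=97/93, d=(M4−M3)/(6·2)=-97/558, b=Δ3−h3·(2M3+M4)/6=449/279
t_q=17/2 → seg 3, τ=3/2; S=-1+449/279·τ+97/93·τ²+-97/558·τ³=4723/1488

  seg 0: a=4 b=88/279 c=0 d=-181/2511
  seg 1: a=3 b=-455/279 c=-181/279 d=26/93
  seg 2: a=1 b=-583/279 c=53/279 d=238/2511
  seg 3: a=-1 b=449/279 c=97/93 d=-97/558
S(17/2) = 4723/1488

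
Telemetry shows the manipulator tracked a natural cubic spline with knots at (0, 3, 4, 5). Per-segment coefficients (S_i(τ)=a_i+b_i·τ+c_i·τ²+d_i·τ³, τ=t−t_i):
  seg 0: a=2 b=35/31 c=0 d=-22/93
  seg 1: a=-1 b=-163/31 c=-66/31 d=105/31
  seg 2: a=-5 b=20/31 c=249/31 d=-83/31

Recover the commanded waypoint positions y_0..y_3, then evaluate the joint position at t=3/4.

y_0 = S_0(0) = a_0 = 2
y_1 = S_1(0) = a_1 = -1
y_2 = S_2(0) = a_2 = -5
y_3 = S_2(1) = 1
t_q=3/4 is in segment 0 (τ=3/4); S_0(τ)=2725/992

y_0=2 y_1=-1 y_2=-5 y_3=1
S(3/4) = 2725/992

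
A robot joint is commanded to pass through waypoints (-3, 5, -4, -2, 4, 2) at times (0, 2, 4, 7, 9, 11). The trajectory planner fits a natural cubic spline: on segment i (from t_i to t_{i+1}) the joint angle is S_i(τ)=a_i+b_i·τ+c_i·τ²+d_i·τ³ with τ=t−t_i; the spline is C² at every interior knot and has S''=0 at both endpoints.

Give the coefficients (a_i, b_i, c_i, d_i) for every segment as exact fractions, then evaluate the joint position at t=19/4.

Δ: Δ0=4, Δ1=-9/2, Δ2=2/3, Δ3=3, Δ4=-1
row 1: diag=8, rhs=-51; c'=1/4, d'=-51/8
row 2: denom=10−2·1/4=19/2; d'=(31−2·-51/8)/(19/2)=175/38
row 3: denom=10−3·6/19=172/19; d'=(14−3·175/38)/(172/19)=7/344
row 4: denom=8−2·19/86=325/43; d'=(-24−2·7/344)/(325/43)=-827/260
back: M4=-827/260
back: M3=7/344−19/86·-827/260=47/65
back: M2=175/38−6/19·47/65=569/130
back: M1=-51/8−1/4·569/130=-971/130
M: M0=0, M1=-971/130, M2=569/130, M3=47/65, M4=-827/260, M5=0
seg 0: a=-3, c=M0/2=0, d=(M1−M0)/(6·2)=-971/1560, b=Δ0−h0·(2M0+M1)/6=2531/390
seg 1: a=5, c=M1/2=-971/260, d=(M2−M1)/(6·2)=77/78, b=Δ1−h1·(2M1+M2)/6=-191/195
seg 2: a=-4, c=M2/2=569/260, d=(M3−M2)/(6·3)=-95/468, b=Δ2−h2·(2M2+M3)/6=-794/195
seg 3: a=-2, c=M3/2=47/130, d=(M4−M3)/(6·2)=-203/624, b=Δ3−h3·(2M3+M4)/6=2791/780
seg 4: a=4, c=M4/2=-827/520, d=(M5−M4)/(6·2)=827/3120, b=Δ4−h4·(2M4+M5)/6=437/390
t_q=19/4 → seg 2, τ=3/4; S=-4+-794/195·τ+569/260·τ²+-95/468·τ³=-98317/16640

  seg 0: a=-3 b=2531/390 c=0 d=-971/1560
  seg 1: a=5 b=-191/195 c=-971/260 d=77/78
  seg 2: a=-4 b=-794/195 c=569/260 d=-95/468
  seg 3: a=-2 b=2791/780 c=47/130 d=-203/624
  seg 4: a=4 b=437/390 c=-827/520 d=827/3120
S(19/4) = -98317/16640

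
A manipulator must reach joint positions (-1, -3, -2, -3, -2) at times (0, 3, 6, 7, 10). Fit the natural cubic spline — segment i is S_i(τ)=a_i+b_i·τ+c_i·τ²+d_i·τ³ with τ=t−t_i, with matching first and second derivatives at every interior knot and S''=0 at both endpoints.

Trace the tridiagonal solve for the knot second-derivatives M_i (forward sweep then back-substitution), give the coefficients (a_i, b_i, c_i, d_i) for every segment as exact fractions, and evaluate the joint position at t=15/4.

  seg 0: a=-1 b=-251/228 c=0 d=11/228
  seg 1: a=-3 b=23/114 c=33/76 d=-89/684
  seg 2: a=-2 b=-161/228 c=-14/19 d=101/228
  seg 3: a=-3 b=-97/114 c=45/76 d=-5/76
S(15/4) = -12935/4864

Δ: Δ0=-2/3, Δ1=1/3, Δ2=-1, Δ3=1/3
row 1: diag=12, rhs=6; c'=1/4, d'=1/2
row 2: denom=8−3·1/4=29/4; d'=(-8−3·1/2)/(29/4)=-38/29
row 3: denom=8−1·4/29=228/29; d'=(8−1·-38/29)/(228/29)=45/38
back: M3=45/38
back: M2=-38/29−4/29·45/38=-28/19
back: M1=1/2−1/4·-28/19=33/38
M: M0=0, M1=33/38, M2=-28/19, M3=45/38, M4=0
seg 0: a=-1, c=M0/2=0, d=(M1−M0)/(6·3)=11/228, b=Δ0−h0·(2M0+M1)/6=-251/228
seg 1: a=-3, c=M1/2=33/76, d=(M2−M1)/(6·3)=-89/684, b=Δ1−h1·(2M1+M2)/6=23/114
seg 2: a=-2, c=M2/2=-14/19, d=(M3−M2)/(6·1)=101/228, b=Δ2−h2·(2M2+M3)/6=-161/228
seg 3: a=-3, c=M3/2=45/76, d=(M4−M3)/(6·3)=-5/76, b=Δ3−h3·(2M3+M4)/6=-97/114
t_q=15/4 → seg 1, τ=3/4; S=-3+23/114·τ+33/76·τ²+-89/684·τ³=-12935/4864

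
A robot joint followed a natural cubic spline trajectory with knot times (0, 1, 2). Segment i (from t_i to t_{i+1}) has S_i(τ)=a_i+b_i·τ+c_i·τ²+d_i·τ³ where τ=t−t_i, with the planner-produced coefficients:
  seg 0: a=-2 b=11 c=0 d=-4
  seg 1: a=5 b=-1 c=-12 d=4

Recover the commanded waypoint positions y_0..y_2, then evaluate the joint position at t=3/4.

y_0=-2 y_1=5 y_2=-4
S(3/4) = 73/16

y_0 = S_0(0) = a_0 = -2
y_1 = S_1(0) = a_1 = 5
y_2 = S_1(1) = -4
t_q=3/4 is in segment 0 (τ=3/4); S_0(τ)=73/16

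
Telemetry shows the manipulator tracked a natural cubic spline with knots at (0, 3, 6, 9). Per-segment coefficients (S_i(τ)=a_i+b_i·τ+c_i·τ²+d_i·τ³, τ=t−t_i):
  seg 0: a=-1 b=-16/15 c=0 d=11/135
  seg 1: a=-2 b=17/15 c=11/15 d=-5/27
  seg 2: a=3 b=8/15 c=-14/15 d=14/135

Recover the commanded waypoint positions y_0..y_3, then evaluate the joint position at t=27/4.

y_0=-1 y_1=-2 y_2=3 y_3=-1
S(27/4) = 467/160

y_0 = S_0(0) = a_0 = -1
y_1 = S_1(0) = a_1 = -2
y_2 = S_2(0) = a_2 = 3
y_3 = S_2(3) = -1
t_q=27/4 is in segment 2 (τ=3/4); S_2(τ)=467/160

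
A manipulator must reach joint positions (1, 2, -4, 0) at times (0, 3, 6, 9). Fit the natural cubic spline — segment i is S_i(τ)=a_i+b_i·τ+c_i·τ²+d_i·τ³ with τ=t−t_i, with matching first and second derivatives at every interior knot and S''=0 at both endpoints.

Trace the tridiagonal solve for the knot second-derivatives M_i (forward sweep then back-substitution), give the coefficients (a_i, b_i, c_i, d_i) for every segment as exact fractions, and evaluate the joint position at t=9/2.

Δ: Δ0=1/3, Δ1=-2, Δ2=4/3
row 1: diag=12, rhs=-14; c'=1/4, d'=-7/6
row 2: denom=12−3·1/4=45/4; d'=(20−3·-7/6)/(45/4)=94/45
back: M2=94/45
back: M1=-7/6−1/4·94/45=-76/45
M: M0=0, M1=-76/45, M2=94/45, M3=0
seg 0: a=1, c=M0/2=0, d=(M1−M0)/(6·3)=-38/405, b=Δ0−h0·(2M0+M1)/6=53/45
seg 1: a=2, c=M1/2=-38/45, d=(M2−M1)/(6·3)=17/81, b=Δ1−h1·(2M1+M2)/6=-61/45
seg 2: a=-4, c=M2/2=47/45, d=(M3−M2)/(6·3)=-47/405, b=Δ2−h2·(2M2+M3)/6=-34/45
t_q=9/2 → seg 1, τ=3/2; S=2+-61/45·τ+-38/45·τ²+17/81·τ³=-49/40

  seg 0: a=1 b=53/45 c=0 d=-38/405
  seg 1: a=2 b=-61/45 c=-38/45 d=17/81
  seg 2: a=-4 b=-34/45 c=47/45 d=-47/405
S(9/2) = -49/40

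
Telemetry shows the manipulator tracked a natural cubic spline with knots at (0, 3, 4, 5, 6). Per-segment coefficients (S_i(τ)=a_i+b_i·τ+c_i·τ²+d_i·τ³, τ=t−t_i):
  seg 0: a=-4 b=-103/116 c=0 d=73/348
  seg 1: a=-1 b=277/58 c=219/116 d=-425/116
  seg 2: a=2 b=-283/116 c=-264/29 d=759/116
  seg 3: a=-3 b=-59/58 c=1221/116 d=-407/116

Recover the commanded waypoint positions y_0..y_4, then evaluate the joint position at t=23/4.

y_0=-4 y_1=-1 y_2=2 y_3=-3 y_4=3
S(23/4) = 5031/7424

y_0 = S_0(0) = a_0 = -4
y_1 = S_1(0) = a_1 = -1
y_2 = S_2(0) = a_2 = 2
y_3 = S_3(0) = a_3 = -3
y_4 = S_3(1) = 3
t_q=23/4 is in segment 3 (τ=3/4); S_3(τ)=5031/7424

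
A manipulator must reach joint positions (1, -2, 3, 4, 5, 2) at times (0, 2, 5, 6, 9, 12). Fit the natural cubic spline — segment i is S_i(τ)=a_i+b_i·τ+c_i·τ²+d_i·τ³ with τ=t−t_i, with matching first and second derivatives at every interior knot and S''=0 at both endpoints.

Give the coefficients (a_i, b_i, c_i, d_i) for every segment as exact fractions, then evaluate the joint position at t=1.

  seg 0: a=1 b=-9161/4038 c=0 d=388/2019
  seg 1: a=-2 b=151/4038 c=776/673 d=-821/4038
  seg 2: a=3 b=2960/2019 c=-911/1346 d=851/4038
  seg 3: a=4 b=3007/4038 c=-30/673 d=-1121/36342
  seg 4: a=5 b=-718/2019 c=-1301/4038 d=1301/36342
S(1) = -1449/1346

Δ: Δ0=-3/2, Δ1=5/3, Δ2=1, Δ3=1/3, Δ4=-1
row 1: diag=10, rhs=19; c'=3/10, d'=19/10
row 2: denom=8−3·3/10=71/10; d'=(-4−3·19/10)/(71/10)=-97/71
row 3: denom=8−1·10/71=558/71; d'=(-4−1·-97/71)/(558/71)=-187/558
row 4: denom=12−3·71/186=673/62; d'=(-8−3·-187/558)/(673/62)=-1301/2019
back: M4=-1301/2019
back: M3=-187/558−71/186·-1301/2019=-60/673
back: M2=-97/71−10/71·-60/673=-911/673
back: M1=19/10−3/10·-911/673=1552/673
M: M0=0, M1=1552/673, M2=-911/673, M3=-60/673, M4=-1301/2019, M5=0
seg 0: a=1, c=M0/2=0, d=(M1−M0)/(6·2)=388/2019, b=Δ0−h0·(2M0+M1)/6=-9161/4038
seg 1: a=-2, c=M1/2=776/673, d=(M2−M1)/(6·3)=-821/4038, b=Δ1−h1·(2M1+M2)/6=151/4038
seg 2: a=3, c=M2/2=-911/1346, d=(M3−M2)/(6·1)=851/4038, b=Δ2−h2·(2M2+M3)/6=2960/2019
seg 3: a=4, c=M3/2=-30/673, d=(M4−M3)/(6·3)=-1121/36342, b=Δ3−h3·(2M3+M4)/6=3007/4038
seg 4: a=5, c=M4/2=-1301/4038, d=(M5−M4)/(6·3)=1301/36342, b=Δ4−h4·(2M4+M5)/6=-718/2019
t_q=1 → seg 0, τ=1; S=1+-9161/4038·τ+0·τ²+388/2019·τ³=-1449/1346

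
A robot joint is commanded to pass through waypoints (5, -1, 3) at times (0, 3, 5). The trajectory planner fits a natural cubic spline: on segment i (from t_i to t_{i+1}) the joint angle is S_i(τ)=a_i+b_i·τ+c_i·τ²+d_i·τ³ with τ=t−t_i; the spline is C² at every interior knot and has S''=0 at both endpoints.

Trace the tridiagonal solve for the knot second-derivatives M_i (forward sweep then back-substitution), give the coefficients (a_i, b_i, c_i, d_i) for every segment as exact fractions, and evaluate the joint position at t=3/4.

Δ: Δ0=-2, Δ1=2
row 1: diag=10, rhs=24; c'=1/5, d'=12/5
back: M1=12/5
M: M0=0, M1=12/5, M2=0
seg 0: a=5, c=M0/2=0, d=(M1−M0)/(6·3)=2/15, b=Δ0−h0·(2M0+M1)/6=-16/5
seg 1: a=-1, c=M1/2=6/5, d=(M2−M1)/(6·2)=-1/5, b=Δ1−h1·(2M1+M2)/6=2/5
t_q=3/4 → seg 0, τ=3/4; S=5+-16/5·τ+0·τ²+2/15·τ³=85/32

  seg 0: a=5 b=-16/5 c=0 d=2/15
  seg 1: a=-1 b=2/5 c=6/5 d=-1/5
S(3/4) = 85/32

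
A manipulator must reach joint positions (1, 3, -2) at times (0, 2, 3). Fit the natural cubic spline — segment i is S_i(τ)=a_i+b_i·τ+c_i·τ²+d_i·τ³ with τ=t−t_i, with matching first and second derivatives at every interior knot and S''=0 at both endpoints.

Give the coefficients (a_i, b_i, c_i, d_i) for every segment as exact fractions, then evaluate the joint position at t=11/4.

  seg 0: a=1 b=3 c=0 d=-1/2
  seg 1: a=3 b=-3 c=-3 d=1
S(11/4) = -33/64

Δ: Δ0=1, Δ1=-5
row 1: diag=6, rhs=-36; c'=1/6, d'=-6
back: M1=-6
M: M0=0, M1=-6, M2=0
seg 0: a=1, c=M0/2=0, d=(M1−M0)/(6·2)=-1/2, b=Δ0−h0·(2M0+M1)/6=3
seg 1: a=3, c=M1/2=-3, d=(M2−M1)/(6·1)=1, b=Δ1−h1·(2M1+M2)/6=-3
t_q=11/4 → seg 1, τ=3/4; S=3+-3·τ+-3·τ²+1·τ³=-33/64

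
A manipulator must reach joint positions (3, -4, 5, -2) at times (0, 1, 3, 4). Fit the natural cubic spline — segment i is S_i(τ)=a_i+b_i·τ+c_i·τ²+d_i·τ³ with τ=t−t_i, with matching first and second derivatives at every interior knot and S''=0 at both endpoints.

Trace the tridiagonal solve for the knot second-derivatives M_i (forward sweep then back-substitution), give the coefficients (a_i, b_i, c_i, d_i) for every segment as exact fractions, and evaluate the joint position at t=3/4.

  seg 0: a=3 b=-79/8 c=0 d=23/8
  seg 1: a=-4 b=-5/4 c=69/8 d=-23/8
  seg 2: a=5 b=-5/4 c=-69/8 d=23/8
S(3/4) = -1635/512

Δ: Δ0=-7, Δ1=9/2, Δ2=-7
row 1: diag=6, rhs=69; c'=1/3, d'=23/2
row 2: denom=6−2·1/3=16/3; d'=(-69−2·23/2)/(16/3)=-69/4
back: M2=-69/4
back: M1=23/2−1/3·-69/4=69/4
M: M0=0, M1=69/4, M2=-69/4, M3=0
seg 0: a=3, c=M0/2=0, d=(M1−M0)/(6·1)=23/8, b=Δ0−h0·(2M0+M1)/6=-79/8
seg 1: a=-4, c=M1/2=69/8, d=(M2−M1)/(6·2)=-23/8, b=Δ1−h1·(2M1+M2)/6=-5/4
seg 2: a=5, c=M2/2=-69/8, d=(M3−M2)/(6·1)=23/8, b=Δ2−h2·(2M2+M3)/6=-5/4
t_q=3/4 → seg 0, τ=3/4; S=3+-79/8·τ+0·τ²+23/8·τ³=-1635/512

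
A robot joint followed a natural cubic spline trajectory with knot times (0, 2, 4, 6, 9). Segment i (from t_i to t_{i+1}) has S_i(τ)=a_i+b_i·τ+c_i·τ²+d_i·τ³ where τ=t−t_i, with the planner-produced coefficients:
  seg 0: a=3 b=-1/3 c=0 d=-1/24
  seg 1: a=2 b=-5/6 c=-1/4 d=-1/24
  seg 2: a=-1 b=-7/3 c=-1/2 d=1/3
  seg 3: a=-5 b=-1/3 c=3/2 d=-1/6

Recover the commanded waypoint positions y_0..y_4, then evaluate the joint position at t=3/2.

y_0=3 y_1=2 y_2=-1 y_3=-5 y_4=3
S(3/2) = 151/64

y_0 = S_0(0) = a_0 = 3
y_1 = S_1(0) = a_1 = 2
y_2 = S_2(0) = a_2 = -1
y_3 = S_3(0) = a_3 = -5
y_4 = S_3(3) = 3
t_q=3/2 is in segment 0 (τ=3/2); S_0(τ)=151/64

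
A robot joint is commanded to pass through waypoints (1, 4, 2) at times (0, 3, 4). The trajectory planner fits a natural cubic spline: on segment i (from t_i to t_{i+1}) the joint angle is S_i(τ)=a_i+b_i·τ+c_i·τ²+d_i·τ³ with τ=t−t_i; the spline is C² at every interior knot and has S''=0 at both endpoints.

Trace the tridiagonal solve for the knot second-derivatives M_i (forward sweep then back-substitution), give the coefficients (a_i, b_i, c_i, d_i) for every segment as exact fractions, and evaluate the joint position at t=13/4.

Δ: Δ0=1, Δ1=-2
row 1: diag=8, rhs=-18; c'=1/8, d'=-9/4
back: M1=-9/4
M: M0=0, M1=-9/4, M2=0
seg 0: a=1, c=M0/2=0, d=(M1−M0)/(6·3)=-1/8, b=Δ0−h0·(2M0+M1)/6=17/8
seg 1: a=4, c=M1/2=-9/8, d=(M2−M1)/(6·1)=3/8, b=Δ1−h1·(2M1+M2)/6=-5/4
t_q=13/4 → seg 1, τ=1/4; S=4+-5/4·τ+-9/8·τ²+3/8·τ³=1855/512

  seg 0: a=1 b=17/8 c=0 d=-1/8
  seg 1: a=4 b=-5/4 c=-9/8 d=3/8
S(13/4) = 1855/512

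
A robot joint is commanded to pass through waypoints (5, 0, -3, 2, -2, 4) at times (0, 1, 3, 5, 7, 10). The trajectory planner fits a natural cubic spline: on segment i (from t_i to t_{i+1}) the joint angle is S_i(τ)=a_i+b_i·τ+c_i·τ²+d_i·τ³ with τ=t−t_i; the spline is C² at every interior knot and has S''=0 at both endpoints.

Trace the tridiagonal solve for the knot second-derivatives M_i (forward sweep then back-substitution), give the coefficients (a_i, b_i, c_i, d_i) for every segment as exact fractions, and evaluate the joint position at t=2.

  seg 0: a=5 b=-1043/194 c=0 d=73/194
  seg 1: a=0 b=-412/97 c=219/194 d=95/776
  seg 2: a=-3 b=337/194 c=723/388 d=-575/776
  seg 3: a=2 b=29/97 c=-501/194 d=139/194
  seg 4: a=-2 b=-139/97 c=333/194 d=-37/194
S(2) = -2325/776

Δ: Δ0=-5, Δ1=-3/2, Δ2=5/2, Δ3=-2, Δ4=2
row 1: diag=6, rhs=21; c'=1/3, d'=7/2
row 2: denom=8−2·1/3=22/3; d'=(24−2·7/2)/(22/3)=51/22
row 3: denom=8−2·3/11=82/11; d'=(-27−2·51/22)/(82/11)=-174/41
row 4: denom=10−2·11/41=388/41; d'=(24−2·-174/41)/(388/41)=333/97
back: M4=333/97
back: M3=-174/41−11/41·333/97=-501/97
back: M2=51/22−3/11·-501/97=723/194
back: M1=7/2−1/3·723/194=219/97
M: M0=0, M1=219/97, M2=723/194, M3=-501/97, M4=333/97, M5=0
seg 0: a=5, c=M0/2=0, d=(M1−M0)/(6·1)=73/194, b=Δ0−h0·(2M0+M1)/6=-1043/194
seg 1: a=0, c=M1/2=219/194, d=(M2−M1)/(6·2)=95/776, b=Δ1−h1·(2M1+M2)/6=-412/97
seg 2: a=-3, c=M2/2=723/388, d=(M3−M2)/(6·2)=-575/776, b=Δ2−h2·(2M2+M3)/6=337/194
seg 3: a=2, c=M3/2=-501/194, d=(M4−M3)/(6·2)=139/194, b=Δ3−h3·(2M3+M4)/6=29/97
seg 4: a=-2, c=M4/2=333/194, d=(M5−M4)/(6·3)=-37/194, b=Δ4−h4·(2M4+M5)/6=-139/97
t_q=2 → seg 1, τ=1; S=0+-412/97·τ+219/194·τ²+95/776·τ³=-2325/776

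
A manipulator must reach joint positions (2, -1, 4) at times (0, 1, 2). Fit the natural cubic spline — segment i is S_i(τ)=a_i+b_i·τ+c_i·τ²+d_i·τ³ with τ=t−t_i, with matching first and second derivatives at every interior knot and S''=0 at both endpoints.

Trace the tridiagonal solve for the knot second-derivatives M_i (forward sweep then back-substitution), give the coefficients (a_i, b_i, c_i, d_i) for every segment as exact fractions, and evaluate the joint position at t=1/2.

  seg 0: a=2 b=-5 c=0 d=2
  seg 1: a=-1 b=1 c=6 d=-2
S(1/2) = -1/4

Δ: Δ0=-3, Δ1=5
row 1: diag=4, rhs=48; c'=1/4, d'=12
back: M1=12
M: M0=0, M1=12, M2=0
seg 0: a=2, c=M0/2=0, d=(M1−M0)/(6·1)=2, b=Δ0−h0·(2M0+M1)/6=-5
seg 1: a=-1, c=M1/2=6, d=(M2−M1)/(6·1)=-2, b=Δ1−h1·(2M1+M2)/6=1
t_q=1/2 → seg 0, τ=1/2; S=2+-5·τ+0·τ²+2·τ³=-1/4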